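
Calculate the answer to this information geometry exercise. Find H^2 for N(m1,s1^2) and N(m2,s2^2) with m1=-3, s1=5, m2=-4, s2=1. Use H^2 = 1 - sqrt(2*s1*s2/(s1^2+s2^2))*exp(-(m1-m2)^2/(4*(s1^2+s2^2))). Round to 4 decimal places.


Squared Hellinger distance for Gaussians:
H^2 = 1 - sqrt(2*s1*s2/(s1^2+s2^2)) * exp(-(m1-m2)^2/(4*(s1^2+s2^2))).
s1^2 = 25, s2^2 = 1, s1^2+s2^2 = 26.
sqrt(2*5*1/(26)) = 0.620174.
(m1-m2)^2 = (1)^2 = 1.
exp(-1/(4*26)) = exp(-0.009615) = 0.990431.
H^2 = 1 - 0.620174*0.990431 = 0.3858

0.3858


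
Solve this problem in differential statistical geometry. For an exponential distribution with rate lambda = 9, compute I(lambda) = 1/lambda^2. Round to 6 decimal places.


Fisher information for exponential: I(lambda) = 1/lambda^2.
lambda = 9, lambda^2 = 81.
I = 1/81 = 0.012346

0.012346


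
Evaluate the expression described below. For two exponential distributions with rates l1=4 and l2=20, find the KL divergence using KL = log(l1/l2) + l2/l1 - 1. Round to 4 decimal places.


KL divergence for exponential family:
KL = log(l1/l2) + l2/l1 - 1.
log(4/20) = -1.609438.
20/4 = 5.0.
KL = -1.609438 + 5.0 - 1 = 2.3906

2.3906


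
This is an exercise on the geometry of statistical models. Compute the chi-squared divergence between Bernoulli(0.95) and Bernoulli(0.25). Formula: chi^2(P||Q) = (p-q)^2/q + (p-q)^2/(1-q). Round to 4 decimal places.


Chi-squared divergence between Bernoulli distributions:
chi^2 = (p-q)^2/q + (p-q)^2/(1-q).
p = 0.95, q = 0.25, p-q = 0.7.
(p-q)^2 = 0.49.
term1 = 0.49/0.25 = 1.96.
term2 = 0.49/0.75 = 0.653333.
chi^2 = 1.96 + 0.653333 = 2.6133

2.6133


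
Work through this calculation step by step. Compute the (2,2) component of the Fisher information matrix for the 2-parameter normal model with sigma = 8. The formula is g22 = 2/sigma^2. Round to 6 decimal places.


For the 2-parameter normal family, the Fisher metric has:
  g11 = 1/sigma^2, g22 = 2/sigma^2.
sigma = 8, sigma^2 = 64.
g22 = 0.031250

0.031250


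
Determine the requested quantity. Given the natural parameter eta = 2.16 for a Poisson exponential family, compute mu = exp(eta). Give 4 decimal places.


Expectation parameter for Poisson exponential family:
mu = exp(eta).
eta = 2.16.
mu = exp(2.16) = 8.6711

8.6711


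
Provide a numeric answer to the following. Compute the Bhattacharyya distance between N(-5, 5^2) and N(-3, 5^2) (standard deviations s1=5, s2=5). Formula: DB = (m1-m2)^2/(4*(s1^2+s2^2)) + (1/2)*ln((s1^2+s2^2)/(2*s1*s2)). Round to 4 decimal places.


Bhattacharyya distance between two Gaussians:
DB = (m1-m2)^2/(4*(s1^2+s2^2)) + (1/2)*ln((s1^2+s2^2)/(2*s1*s2)).
(m1-m2)^2 = (-2)^2 = 4.
s1^2+s2^2 = 25 + 25 = 50.
term1 = 4/200 = 0.02.
term2 = 0.5*ln(50/50.0) = 0.0.
DB = 0.02 + 0.0 = 0.0200

0.0200


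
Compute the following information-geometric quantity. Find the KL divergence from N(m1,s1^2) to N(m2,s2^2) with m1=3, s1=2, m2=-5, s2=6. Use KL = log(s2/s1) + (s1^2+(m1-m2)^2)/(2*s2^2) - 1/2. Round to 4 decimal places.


KL divergence between normal distributions:
KL = log(s2/s1) + (s1^2 + (m1-m2)^2)/(2*s2^2) - 1/2.
log(6/2) = 1.098612.
(2^2 + (3--5)^2)/(2*6^2) = (4 + 64)/72 = 0.944444.
KL = 1.098612 + 0.944444 - 0.5 = 1.5431

1.5431


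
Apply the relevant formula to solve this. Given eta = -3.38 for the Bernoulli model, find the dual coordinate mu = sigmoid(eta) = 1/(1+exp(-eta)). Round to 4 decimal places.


Dual coordinate (expectation parameter) for Bernoulli:
mu = 1/(1+exp(-eta)).
eta = -3.38.
exp(-eta) = exp(3.38) = 29.370771.
mu = 1/(1+29.370771) = 0.0329

0.0329


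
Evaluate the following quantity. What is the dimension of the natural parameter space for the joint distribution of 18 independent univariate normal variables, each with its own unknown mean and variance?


Exponential family dimension calculation:
Each univariate normal has two natural parameters (mu/sigma^2 and -1/(2 sigma^2)).
With 18 independent components, dim = 2 * 18 = 36.

36


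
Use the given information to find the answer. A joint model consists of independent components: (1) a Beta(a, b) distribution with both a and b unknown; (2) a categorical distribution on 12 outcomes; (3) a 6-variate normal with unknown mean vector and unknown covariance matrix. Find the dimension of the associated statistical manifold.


The dimension of a statistical manifold equals the number of free
(independent) real parameters of the model. For a product of independent
blocks the parameter counts add.
- Beta (a, b): 2.
- categorical on 12 outcomes (probabilities sum to 1): 12-1 = 11.
- 6-variate normal: 6 (mean) + 6*7/2 = 21 (symmetric covariance) = 27.
Total = 2 + 11 + 27 = 40.
Dimension = 40

40


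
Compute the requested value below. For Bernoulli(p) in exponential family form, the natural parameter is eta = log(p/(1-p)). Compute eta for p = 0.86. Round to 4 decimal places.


Natural parameter for Bernoulli: eta = log(p/(1-p)).
p = 0.86, 1-p = 0.14.
p/(1-p) = 6.142857.
eta = log(6.142857) = 1.8153

1.8153


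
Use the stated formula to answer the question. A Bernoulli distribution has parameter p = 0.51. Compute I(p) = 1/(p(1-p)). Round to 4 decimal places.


For Bernoulli(p), Fisher information is I(p) = 1/(p*(1-p)).
p = 0.51, 1-p = 0.49.
p*(1-p) = 0.2499.
I(p) = 1/0.2499 = 4.0016

4.0016


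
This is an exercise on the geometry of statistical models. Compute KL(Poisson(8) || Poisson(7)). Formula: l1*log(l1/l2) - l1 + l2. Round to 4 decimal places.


KL divergence for Poisson:
KL = l1*log(l1/l2) - l1 + l2.
l1 = 8, l2 = 7.
log(8/7) = 0.133531.
l1*log(l1/l2) = 8 * 0.133531 = 1.068251.
KL = 1.068251 - 8 + 7 = 0.0683

0.0683


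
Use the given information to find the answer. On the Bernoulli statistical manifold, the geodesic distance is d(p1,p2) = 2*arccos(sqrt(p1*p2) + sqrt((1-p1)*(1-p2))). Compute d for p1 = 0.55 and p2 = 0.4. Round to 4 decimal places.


Geodesic distance on Bernoulli manifold:
d(p1,p2) = 2*arccos(sqrt(p1*p2) + sqrt((1-p1)*(1-p2))).
sqrt(p1*p2) = sqrt(0.55*0.4) = 0.469042.
sqrt((1-p1)*(1-p2)) = sqrt(0.45*0.6) = 0.519615.
arg = 0.469042 + 0.519615 = 0.988657.
d = 2*arccos(0.988657) = 0.3015

0.3015


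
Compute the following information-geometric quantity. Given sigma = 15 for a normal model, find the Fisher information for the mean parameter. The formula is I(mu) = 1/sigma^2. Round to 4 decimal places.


The Fisher information for the mean of a normal distribution is I(mu) = 1/sigma^2.
sigma = 15, so sigma^2 = 225.
I(mu) = 1/225 = 0.0044

0.0044


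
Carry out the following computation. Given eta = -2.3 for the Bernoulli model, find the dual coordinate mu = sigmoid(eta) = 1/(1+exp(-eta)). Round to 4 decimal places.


Dual coordinate (expectation parameter) for Bernoulli:
mu = 1/(1+exp(-eta)).
eta = -2.3.
exp(-eta) = exp(2.3) = 9.974182.
mu = 1/(1+9.974182) = 0.0911

0.0911


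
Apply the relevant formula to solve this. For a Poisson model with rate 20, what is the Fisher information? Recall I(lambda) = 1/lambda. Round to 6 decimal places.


Fisher information for Poisson: I(lambda) = 1/lambda.
lambda = 20.
I(lambda) = 1/20 = 0.050000

0.050000


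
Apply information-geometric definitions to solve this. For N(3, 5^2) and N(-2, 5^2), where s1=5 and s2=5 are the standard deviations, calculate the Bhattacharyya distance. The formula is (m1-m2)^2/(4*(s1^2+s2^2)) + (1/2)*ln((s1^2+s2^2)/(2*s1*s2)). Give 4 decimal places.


Bhattacharyya distance between two Gaussians:
DB = (m1-m2)^2/(4*(s1^2+s2^2)) + (1/2)*ln((s1^2+s2^2)/(2*s1*s2)).
(m1-m2)^2 = (5)^2 = 25.
s1^2+s2^2 = 25 + 25 = 50.
term1 = 25/200 = 0.125.
term2 = 0.5*ln(50/50.0) = 0.0.
DB = 0.125 + 0.0 = 0.1250

0.1250


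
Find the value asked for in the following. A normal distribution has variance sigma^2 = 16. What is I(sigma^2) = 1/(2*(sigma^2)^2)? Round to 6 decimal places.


Fisher information for variance: I(sigma^2) = 1/(2*sigma^4).
sigma^2 = 16, so sigma^4 = 256.
I = 1/(2*256) = 1/512 = 0.001953

0.001953


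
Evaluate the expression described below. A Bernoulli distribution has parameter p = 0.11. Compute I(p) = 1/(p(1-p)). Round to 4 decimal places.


For Bernoulli(p), Fisher information is I(p) = 1/(p*(1-p)).
p = 0.11, 1-p = 0.89.
p*(1-p) = 0.0979.
I(p) = 1/0.0979 = 10.2145

10.2145


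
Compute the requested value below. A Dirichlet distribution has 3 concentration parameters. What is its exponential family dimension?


Exponential family dimension calculation:
Dirichlet with 3 components has 3 natural parameters.

3


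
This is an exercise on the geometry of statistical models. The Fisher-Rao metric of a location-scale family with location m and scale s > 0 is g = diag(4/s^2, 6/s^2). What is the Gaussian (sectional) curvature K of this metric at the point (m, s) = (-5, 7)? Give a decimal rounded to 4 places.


The metric has the form g = (A dm^2 + B ds^2)/s^2 with A = 4, B = 6.
Substitute u = sqrt(A/B)*m: g = B*(du^2 + ds^2)/s^2, i.e. B times the
Poincare upper half-plane metric, which has constant Gaussian curvature -1.
Scaling a 2D metric by a constant c divides the Gaussian curvature by c,
so K = -1/B = -1/(6) = -0.1667 everywhere (the point (m, s) = (-5, 7) is irrelevant:
the curvature is constant).
The requested Gaussian curvature is K = -0.1667.

-0.1667


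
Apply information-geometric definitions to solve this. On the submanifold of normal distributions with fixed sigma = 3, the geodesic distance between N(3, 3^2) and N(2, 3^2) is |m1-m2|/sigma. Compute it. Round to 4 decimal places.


On the fixed-variance normal subfamily, geodesic distance = |m1-m2|/sigma.
|3 - 2| = 1.
sigma = 3.
d = 1/3 = 0.3333

0.3333


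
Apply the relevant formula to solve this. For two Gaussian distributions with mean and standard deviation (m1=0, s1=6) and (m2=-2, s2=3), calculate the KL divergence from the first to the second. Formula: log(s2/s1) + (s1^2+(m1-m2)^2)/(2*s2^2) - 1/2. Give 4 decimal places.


KL divergence between normal distributions:
KL = log(s2/s1) + (s1^2 + (m1-m2)^2)/(2*s2^2) - 1/2.
log(3/6) = -0.693147.
(6^2 + (0--2)^2)/(2*3^2) = (36 + 4)/18 = 2.222222.
KL = -0.693147 + 2.222222 - 0.5 = 1.0291

1.0291


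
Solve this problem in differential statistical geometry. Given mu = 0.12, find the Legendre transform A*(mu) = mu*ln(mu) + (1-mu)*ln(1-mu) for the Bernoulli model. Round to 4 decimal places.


Legendre transform for Bernoulli:
A*(mu) = mu*log(mu) + (1-mu)*log(1-mu).
mu = 0.12, 1-mu = 0.88.
mu*log(mu) = 0.12*log(0.12) = -0.254432.
(1-mu)*log(1-mu) = 0.88*log(0.88) = -0.112493.
A* = -0.254432 + -0.112493 = -0.3669

-0.3669


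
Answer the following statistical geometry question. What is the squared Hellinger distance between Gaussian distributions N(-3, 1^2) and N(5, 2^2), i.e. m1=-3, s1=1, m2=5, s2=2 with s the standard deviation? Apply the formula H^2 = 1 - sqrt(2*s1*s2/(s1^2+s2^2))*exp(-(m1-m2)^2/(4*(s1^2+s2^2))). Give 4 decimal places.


Squared Hellinger distance for Gaussians:
H^2 = 1 - sqrt(2*s1*s2/(s1^2+s2^2)) * exp(-(m1-m2)^2/(4*(s1^2+s2^2))).
s1^2 = 1, s2^2 = 4, s1^2+s2^2 = 5.
sqrt(2*1*2/(5)) = 0.894427.
(m1-m2)^2 = (-8)^2 = 64.
exp(-64/(4*5)) = exp(-3.2) = 0.040762.
H^2 = 1 - 0.894427*0.040762 = 0.9635

0.9635


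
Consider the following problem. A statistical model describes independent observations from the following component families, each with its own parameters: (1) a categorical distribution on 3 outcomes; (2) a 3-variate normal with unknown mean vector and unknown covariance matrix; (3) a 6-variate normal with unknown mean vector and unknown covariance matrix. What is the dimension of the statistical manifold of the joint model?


The dimension of a statistical manifold equals the number of free
(independent) real parameters of the model. For a product of independent
blocks the parameter counts add.
- categorical on 3 outcomes (probabilities sum to 1): 3-1 = 2.
- 3-variate normal: 3 (mean) + 3*4/2 = 6 (symmetric covariance) = 9.
- 6-variate normal: 6 (mean) + 6*7/2 = 21 (symmetric covariance) = 27.
Total = 2 + 9 + 27 = 38.
Dimension = 38

38


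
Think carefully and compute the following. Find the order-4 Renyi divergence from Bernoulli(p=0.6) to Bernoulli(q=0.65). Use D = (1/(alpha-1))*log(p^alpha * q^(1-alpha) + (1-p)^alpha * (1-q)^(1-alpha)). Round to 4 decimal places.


Renyi divergence of order alpha between Bernoulli distributions:
D = (1/(alpha-1))*log(p^alpha * q^(1-alpha) + (1-p)^alpha * (1-q)^(1-alpha)).
alpha = 4, p = 0.6, q = 0.65.
p^alpha * q^(1-alpha) = 0.6^4 * 0.65^-3 = 0.471916.
(1-p)^alpha * (1-q)^(1-alpha) = 0.4^4 * 0.35^-3 = 0.597085.
sum = 0.471916 + 0.597085 = 1.069001.
D = (1/3)*log(1.069001) = 0.0222

0.0222


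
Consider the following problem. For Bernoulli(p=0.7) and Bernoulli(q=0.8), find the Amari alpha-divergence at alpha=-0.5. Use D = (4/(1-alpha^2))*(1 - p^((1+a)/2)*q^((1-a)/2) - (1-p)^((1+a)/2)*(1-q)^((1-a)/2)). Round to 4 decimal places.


Amari alpha-divergence:
D = (4/(1-alpha^2))*(1 - p^((1+a)/2)*q^((1-a)/2) - (1-p)^((1+a)/2)*(1-q)^((1-a)/2)).
alpha = -0.5, p = 0.7, q = 0.8.
e1 = (1+alpha)/2 = 0.25, e2 = (1-alpha)/2 = 0.75.
t1 = p^e1 * q^e2 = 0.7^0.25 * 0.8^0.75 = 0.773735.
t2 = (1-p)^e1 * (1-q)^e2 = 0.3^0.25 * 0.2^0.75 = 0.221336.
4/(1-alpha^2) = 5.333333.
D = 5.333333*(1 - 0.773735 - 0.221336) = 0.0263

0.0263


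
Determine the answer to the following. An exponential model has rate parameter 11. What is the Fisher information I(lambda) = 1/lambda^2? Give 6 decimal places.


Fisher information for exponential: I(lambda) = 1/lambda^2.
lambda = 11, lambda^2 = 121.
I = 1/121 = 0.008264

0.008264


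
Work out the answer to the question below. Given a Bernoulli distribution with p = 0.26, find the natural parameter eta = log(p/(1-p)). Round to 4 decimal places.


Natural parameter for Bernoulli: eta = log(p/(1-p)).
p = 0.26, 1-p = 0.74.
p/(1-p) = 0.351351.
eta = log(0.351351) = -1.0460

-1.0460


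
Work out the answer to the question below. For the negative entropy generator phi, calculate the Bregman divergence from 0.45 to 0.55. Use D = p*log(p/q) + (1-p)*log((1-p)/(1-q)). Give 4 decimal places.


Bregman divergence with negative entropy generator:
D = p*log(p/q) + (1-p)*log((1-p)/(1-q)).
p = 0.45, q = 0.55.
p*log(p/q) = 0.45*log(0.45/0.55) = -0.090302.
(1-p)*log((1-p)/(1-q)) = 0.55*log(0.55/0.45) = 0.110369.
D = -0.090302 + 0.110369 = 0.0201

0.0201


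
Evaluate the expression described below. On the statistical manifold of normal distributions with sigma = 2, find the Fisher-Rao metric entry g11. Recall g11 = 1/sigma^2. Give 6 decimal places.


For the 2-parameter normal family, the Fisher metric has:
  g11 = 1/sigma^2, g22 = 2/sigma^2.
sigma = 2, sigma^2 = 4.
g11 = 0.250000

0.250000


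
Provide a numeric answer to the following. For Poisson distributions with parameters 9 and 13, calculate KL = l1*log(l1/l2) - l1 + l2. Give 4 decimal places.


KL divergence for Poisson:
KL = l1*log(l1/l2) - l1 + l2.
l1 = 9, l2 = 13.
log(9/13) = -0.367725.
l1*log(l1/l2) = 9 * -0.367725 = -3.309523.
KL = -3.309523 - 9 + 13 = 0.6905

0.6905


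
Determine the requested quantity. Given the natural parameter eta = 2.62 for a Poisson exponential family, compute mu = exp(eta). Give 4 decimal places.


Expectation parameter for Poisson exponential family:
mu = exp(eta).
eta = 2.62.
mu = exp(2.62) = 13.7357

13.7357


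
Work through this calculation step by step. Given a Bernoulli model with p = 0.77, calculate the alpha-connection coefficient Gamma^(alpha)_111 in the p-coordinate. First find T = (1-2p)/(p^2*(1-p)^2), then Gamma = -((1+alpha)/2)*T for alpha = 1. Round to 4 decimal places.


Skewness (Amari-Chentsov) tensor: T = (1-2p)/(p^2*(1-p)^2).
p = 0.77, 1-2p = -0.54, p^2 = 0.5929, (1-p)^2 = 0.0529.
T = -0.54/(0.5929 * 0.0529) = -17.216967.
In the p-coordinate, Gamma^(alpha) = Gamma^(0) - (alpha/2)*T with Gamma^(0) = (1/2)*g'(p) = -T/2,
so Gamma^(alpha) = -((1+alpha)/2)*T.
alpha = 1, -(1+alpha)/2 = -1.0.
Gamma = -1.0 * -17.216967 = 17.2170

17.2170


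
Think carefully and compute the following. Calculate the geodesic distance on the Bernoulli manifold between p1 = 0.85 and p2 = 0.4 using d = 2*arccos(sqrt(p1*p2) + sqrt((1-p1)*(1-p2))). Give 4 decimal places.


Geodesic distance on Bernoulli manifold:
d(p1,p2) = 2*arccos(sqrt(p1*p2) + sqrt((1-p1)*(1-p2))).
sqrt(p1*p2) = sqrt(0.85*0.4) = 0.583095.
sqrt((1-p1)*(1-p2)) = sqrt(0.15*0.6) = 0.3.
arg = 0.583095 + 0.3 = 0.883095.
d = 2*arccos(0.883095) = 0.9768

0.9768


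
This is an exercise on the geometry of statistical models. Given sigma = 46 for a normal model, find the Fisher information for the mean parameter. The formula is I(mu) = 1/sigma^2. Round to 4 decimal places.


The Fisher information for the mean of a normal distribution is I(mu) = 1/sigma^2.
sigma = 46, so sigma^2 = 2116.
I(mu) = 1/2116 = 0.0005

0.0005


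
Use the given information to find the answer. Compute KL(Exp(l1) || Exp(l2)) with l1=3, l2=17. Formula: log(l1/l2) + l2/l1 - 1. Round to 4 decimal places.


KL divergence for exponential family:
KL = log(l1/l2) + l2/l1 - 1.
log(3/17) = -1.734601.
17/3 = 5.666667.
KL = -1.734601 + 5.666667 - 1 = 2.9321

2.9321


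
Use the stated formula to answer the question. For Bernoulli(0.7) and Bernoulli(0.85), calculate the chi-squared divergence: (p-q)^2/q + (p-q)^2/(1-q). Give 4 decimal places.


Chi-squared divergence between Bernoulli distributions:
chi^2 = (p-q)^2/q + (p-q)^2/(1-q).
p = 0.7, q = 0.85, p-q = -0.15.
(p-q)^2 = 0.0225.
term1 = 0.0225/0.85 = 0.026471.
term2 = 0.0225/0.15 = 0.15.
chi^2 = 0.026471 + 0.15 = 0.1765

0.1765


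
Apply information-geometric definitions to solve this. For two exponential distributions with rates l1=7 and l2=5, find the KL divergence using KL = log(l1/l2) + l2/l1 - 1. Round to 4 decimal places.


KL divergence for exponential family:
KL = log(l1/l2) + l2/l1 - 1.
log(7/5) = 0.336472.
5/7 = 0.714286.
KL = 0.336472 + 0.714286 - 1 = 0.0508

0.0508


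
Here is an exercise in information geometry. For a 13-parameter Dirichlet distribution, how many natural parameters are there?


Exponential family dimension calculation:
Dirichlet with 13 components has 13 natural parameters.

13


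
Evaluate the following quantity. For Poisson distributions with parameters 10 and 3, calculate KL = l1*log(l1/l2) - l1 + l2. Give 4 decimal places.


KL divergence for Poisson:
KL = l1*log(l1/l2) - l1 + l2.
l1 = 10, l2 = 3.
log(10/3) = 1.203973.
l1*log(l1/l2) = 10 * 1.203973 = 12.039728.
KL = 12.039728 - 10 + 3 = 5.0397

5.0397


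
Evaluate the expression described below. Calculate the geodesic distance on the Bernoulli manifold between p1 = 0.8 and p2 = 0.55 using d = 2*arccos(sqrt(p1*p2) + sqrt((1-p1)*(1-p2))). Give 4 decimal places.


Geodesic distance on Bernoulli manifold:
d(p1,p2) = 2*arccos(sqrt(p1*p2) + sqrt((1-p1)*(1-p2))).
sqrt(p1*p2) = sqrt(0.8*0.55) = 0.663325.
sqrt((1-p1)*(1-p2)) = sqrt(0.2*0.45) = 0.3.
arg = 0.663325 + 0.3 = 0.963325.
d = 2*arccos(0.963325) = 0.5433

0.5433


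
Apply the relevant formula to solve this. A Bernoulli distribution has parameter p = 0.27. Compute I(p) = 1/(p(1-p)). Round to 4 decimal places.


For Bernoulli(p), Fisher information is I(p) = 1/(p*(1-p)).
p = 0.27, 1-p = 0.73.
p*(1-p) = 0.1971.
I(p) = 1/0.1971 = 5.0736

5.0736


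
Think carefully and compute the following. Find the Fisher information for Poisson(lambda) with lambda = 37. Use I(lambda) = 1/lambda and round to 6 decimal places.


Fisher information for Poisson: I(lambda) = 1/lambda.
lambda = 37.
I(lambda) = 1/37 = 0.027027

0.027027


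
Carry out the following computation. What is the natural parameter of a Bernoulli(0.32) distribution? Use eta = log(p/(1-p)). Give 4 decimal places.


Natural parameter for Bernoulli: eta = log(p/(1-p)).
p = 0.32, 1-p = 0.68.
p/(1-p) = 0.470588.
eta = log(0.470588) = -0.7538

-0.7538


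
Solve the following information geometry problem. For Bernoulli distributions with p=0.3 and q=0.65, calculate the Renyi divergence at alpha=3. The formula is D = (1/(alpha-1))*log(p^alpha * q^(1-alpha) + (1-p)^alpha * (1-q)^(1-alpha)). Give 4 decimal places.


Renyi divergence of order alpha between Bernoulli distributions:
D = (1/(alpha-1))*log(p^alpha * q^(1-alpha) + (1-p)^alpha * (1-q)^(1-alpha)).
alpha = 3, p = 0.3, q = 0.65.
p^alpha * q^(1-alpha) = 0.3^3 * 0.65^-2 = 0.063905.
(1-p)^alpha * (1-q)^(1-alpha) = 0.7^3 * 0.35^-2 = 2.8.
sum = 0.063905 + 2.8 = 2.863905.
D = (1/2)*log(2.863905) = 0.5261

0.5261


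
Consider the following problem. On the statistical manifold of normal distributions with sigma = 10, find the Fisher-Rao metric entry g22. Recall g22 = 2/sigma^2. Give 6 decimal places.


For the 2-parameter normal family, the Fisher metric has:
  g11 = 1/sigma^2, g22 = 2/sigma^2.
sigma = 10, sigma^2 = 100.
g22 = 0.020000

0.020000


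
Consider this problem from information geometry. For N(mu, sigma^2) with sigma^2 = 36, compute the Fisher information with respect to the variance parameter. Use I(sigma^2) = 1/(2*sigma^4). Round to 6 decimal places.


Fisher information for variance: I(sigma^2) = 1/(2*sigma^4).
sigma^2 = 36, so sigma^4 = 1296.
I = 1/(2*1296) = 1/2592 = 0.000386

0.000386


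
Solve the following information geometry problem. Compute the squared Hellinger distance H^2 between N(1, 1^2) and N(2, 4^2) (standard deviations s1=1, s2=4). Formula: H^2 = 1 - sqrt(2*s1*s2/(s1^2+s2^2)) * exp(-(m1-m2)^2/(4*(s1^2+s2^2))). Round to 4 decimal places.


Squared Hellinger distance for Gaussians:
H^2 = 1 - sqrt(2*s1*s2/(s1^2+s2^2)) * exp(-(m1-m2)^2/(4*(s1^2+s2^2))).
s1^2 = 1, s2^2 = 16, s1^2+s2^2 = 17.
sqrt(2*1*4/(17)) = 0.685994.
(m1-m2)^2 = (-1)^2 = 1.
exp(-1/(4*17)) = exp(-0.014706) = 0.985402.
H^2 = 1 - 0.685994*0.985402 = 0.3240

0.3240


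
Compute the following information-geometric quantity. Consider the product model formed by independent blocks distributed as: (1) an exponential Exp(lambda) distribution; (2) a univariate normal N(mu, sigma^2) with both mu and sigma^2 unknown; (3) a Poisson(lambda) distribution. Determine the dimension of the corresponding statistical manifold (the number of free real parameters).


The dimension of a statistical manifold equals the number of free
(independent) real parameters of the model. For a product of independent
blocks the parameter counts add.
- exponential (lambda): 1.
- normal (mu, sigma^2): 2.
- Poisson (lambda): 1.
Total = 1 + 2 + 1 = 4.
Dimension = 4

4


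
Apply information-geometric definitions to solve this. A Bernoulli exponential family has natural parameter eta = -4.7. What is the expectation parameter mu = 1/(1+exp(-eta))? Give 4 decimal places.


Dual coordinate (expectation parameter) for Bernoulli:
mu = 1/(1+exp(-eta)).
eta = -4.7.
exp(-eta) = exp(4.7) = 109.947172.
mu = 1/(1+109.947172) = 0.0090

0.0090


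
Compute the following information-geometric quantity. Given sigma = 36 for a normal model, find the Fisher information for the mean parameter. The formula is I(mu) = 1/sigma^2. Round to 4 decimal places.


The Fisher information for the mean of a normal distribution is I(mu) = 1/sigma^2.
sigma = 36, so sigma^2 = 1296.
I(mu) = 1/1296 = 0.0008

0.0008


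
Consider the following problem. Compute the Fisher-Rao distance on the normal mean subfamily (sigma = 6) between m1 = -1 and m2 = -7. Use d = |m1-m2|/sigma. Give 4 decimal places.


On the fixed-variance normal subfamily, geodesic distance = |m1-m2|/sigma.
|-1 - -7| = 6.
sigma = 6.
d = 6/6 = 1.0000

1.0000


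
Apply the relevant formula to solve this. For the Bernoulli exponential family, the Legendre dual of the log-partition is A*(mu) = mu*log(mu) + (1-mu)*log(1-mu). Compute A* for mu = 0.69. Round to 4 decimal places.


Legendre transform for Bernoulli:
A*(mu) = mu*log(mu) + (1-mu)*log(1-mu).
mu = 0.69, 1-mu = 0.31.
mu*log(mu) = 0.69*log(0.69) = -0.256034.
(1-mu)*log(1-mu) = 0.31*log(0.31) = -0.363067.
A* = -0.256034 + -0.363067 = -0.6191

-0.6191


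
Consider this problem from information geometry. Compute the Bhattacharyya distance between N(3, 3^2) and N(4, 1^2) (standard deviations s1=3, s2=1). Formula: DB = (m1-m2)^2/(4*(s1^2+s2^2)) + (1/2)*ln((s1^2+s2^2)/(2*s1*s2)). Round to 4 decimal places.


Bhattacharyya distance between two Gaussians:
DB = (m1-m2)^2/(4*(s1^2+s2^2)) + (1/2)*ln((s1^2+s2^2)/(2*s1*s2)).
(m1-m2)^2 = (-1)^2 = 1.
s1^2+s2^2 = 9 + 1 = 10.
term1 = 1/40 = 0.025.
term2 = 0.5*ln(10/6.0) = 0.255413.
DB = 0.025 + 0.255413 = 0.2804

0.2804


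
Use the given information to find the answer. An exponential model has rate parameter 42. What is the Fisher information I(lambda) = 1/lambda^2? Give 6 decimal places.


Fisher information for exponential: I(lambda) = 1/lambda^2.
lambda = 42, lambda^2 = 1764.
I = 1/1764 = 0.000567

0.000567


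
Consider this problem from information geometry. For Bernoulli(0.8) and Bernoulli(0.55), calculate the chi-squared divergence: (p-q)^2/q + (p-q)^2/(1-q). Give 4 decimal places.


Chi-squared divergence between Bernoulli distributions:
chi^2 = (p-q)^2/q + (p-q)^2/(1-q).
p = 0.8, q = 0.55, p-q = 0.25.
(p-q)^2 = 0.0625.
term1 = 0.0625/0.55 = 0.113636.
term2 = 0.0625/0.45 = 0.138889.
chi^2 = 0.113636 + 0.138889 = 0.2525

0.2525


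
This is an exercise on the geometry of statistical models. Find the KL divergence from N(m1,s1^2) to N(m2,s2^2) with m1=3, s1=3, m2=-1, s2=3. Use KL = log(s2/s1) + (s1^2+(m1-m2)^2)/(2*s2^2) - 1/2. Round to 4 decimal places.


KL divergence between normal distributions:
KL = log(s2/s1) + (s1^2 + (m1-m2)^2)/(2*s2^2) - 1/2.
log(3/3) = 0.0.
(3^2 + (3--1)^2)/(2*3^2) = (9 + 16)/18 = 1.388889.
KL = 0.0 + 1.388889 - 0.5 = 0.8889

0.8889


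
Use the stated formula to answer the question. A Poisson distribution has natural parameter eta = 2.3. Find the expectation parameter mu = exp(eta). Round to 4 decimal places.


Expectation parameter for Poisson exponential family:
mu = exp(eta).
eta = 2.3.
mu = exp(2.3) = 9.9742

9.9742


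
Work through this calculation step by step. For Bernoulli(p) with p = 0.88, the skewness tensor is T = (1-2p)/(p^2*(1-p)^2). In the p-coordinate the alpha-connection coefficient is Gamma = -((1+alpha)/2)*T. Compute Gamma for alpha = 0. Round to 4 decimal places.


Skewness (Amari-Chentsov) tensor: T = (1-2p)/(p^2*(1-p)^2).
p = 0.88, 1-2p = -0.76, p^2 = 0.7744, (1-p)^2 = 0.0144.
T = -0.76/(0.7744 * 0.0144) = -68.153122.
In the p-coordinate, Gamma^(alpha) = Gamma^(0) - (alpha/2)*T with Gamma^(0) = (1/2)*g'(p) = -T/2,
so Gamma^(alpha) = -((1+alpha)/2)*T.
alpha = 0, -(1+alpha)/2 = -0.5.
Gamma = -0.5 * -68.153122 = 34.0766

34.0766


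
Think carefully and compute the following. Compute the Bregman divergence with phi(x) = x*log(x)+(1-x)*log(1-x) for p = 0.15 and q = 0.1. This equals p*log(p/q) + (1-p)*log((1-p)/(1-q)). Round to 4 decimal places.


Bregman divergence with negative entropy generator:
D = p*log(p/q) + (1-p)*log((1-p)/(1-q)).
p = 0.15, q = 0.1.
p*log(p/q) = 0.15*log(0.15/0.1) = 0.06082.
(1-p)*log((1-p)/(1-q)) = 0.85*log(0.85/0.9) = -0.048585.
D = 0.06082 + -0.048585 = 0.0122

0.0122


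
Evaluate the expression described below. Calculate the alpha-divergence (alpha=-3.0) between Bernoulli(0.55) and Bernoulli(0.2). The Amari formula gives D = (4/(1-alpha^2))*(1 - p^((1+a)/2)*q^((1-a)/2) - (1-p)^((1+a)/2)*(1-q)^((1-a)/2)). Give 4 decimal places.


Amari alpha-divergence:
D = (4/(1-alpha^2))*(1 - p^((1+a)/2)*q^((1-a)/2) - (1-p)^((1+a)/2)*(1-q)^((1-a)/2)).
alpha = -3.0, p = 0.55, q = 0.2.
e1 = (1+alpha)/2 = -1.0, e2 = (1-alpha)/2 = 2.0.
t1 = p^e1 * q^e2 = 0.55^-1.0 * 0.2^2.0 = 0.072727.
t2 = (1-p)^e1 * (1-q)^e2 = 0.45^-1.0 * 0.8^2.0 = 1.422222.
4/(1-alpha^2) = -0.5.
D = -0.5*(1 - 0.072727 - 1.422222) = 0.2475

0.2475


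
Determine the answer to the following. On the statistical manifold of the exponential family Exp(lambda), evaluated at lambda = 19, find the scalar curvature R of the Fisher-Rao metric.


This family has a single free parameter, so its statistical manifold
is 1-dimensional. The Riemann curvature tensor of any 1-dimensional
Riemannian manifold vanishes identically, so R = 0.

0


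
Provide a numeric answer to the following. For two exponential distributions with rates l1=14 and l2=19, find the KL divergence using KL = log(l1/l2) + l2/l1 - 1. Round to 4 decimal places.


KL divergence for exponential family:
KL = log(l1/l2) + l2/l1 - 1.
log(14/19) = -0.305382.
19/14 = 1.357143.
KL = -0.305382 + 1.357143 - 1 = 0.0518

0.0518


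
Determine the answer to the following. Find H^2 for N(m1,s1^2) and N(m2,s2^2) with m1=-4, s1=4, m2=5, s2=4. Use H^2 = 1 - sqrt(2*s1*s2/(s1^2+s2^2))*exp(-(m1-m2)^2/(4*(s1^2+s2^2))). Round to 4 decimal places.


Squared Hellinger distance for Gaussians:
H^2 = 1 - sqrt(2*s1*s2/(s1^2+s2^2)) * exp(-(m1-m2)^2/(4*(s1^2+s2^2))).
s1^2 = 16, s2^2 = 16, s1^2+s2^2 = 32.
sqrt(2*4*4/(32)) = 1.0.
(m1-m2)^2 = (-9)^2 = 81.
exp(-81/(4*32)) = exp(-0.632812) = 0.531096.
H^2 = 1 - 1.0*0.531096 = 0.4689

0.4689


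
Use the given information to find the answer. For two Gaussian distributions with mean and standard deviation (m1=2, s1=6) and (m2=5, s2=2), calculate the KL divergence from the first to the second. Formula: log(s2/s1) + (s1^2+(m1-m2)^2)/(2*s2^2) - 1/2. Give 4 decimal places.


KL divergence between normal distributions:
KL = log(s2/s1) + (s1^2 + (m1-m2)^2)/(2*s2^2) - 1/2.
log(2/6) = -1.098612.
(6^2 + (2-5)^2)/(2*2^2) = (36 + 9)/8 = 5.625.
KL = -1.098612 + 5.625 - 0.5 = 4.0264

4.0264


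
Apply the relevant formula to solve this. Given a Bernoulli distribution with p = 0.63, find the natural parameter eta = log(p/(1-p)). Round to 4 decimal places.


Natural parameter for Bernoulli: eta = log(p/(1-p)).
p = 0.63, 1-p = 0.37.
p/(1-p) = 1.702703.
eta = log(1.702703) = 0.5322

0.5322


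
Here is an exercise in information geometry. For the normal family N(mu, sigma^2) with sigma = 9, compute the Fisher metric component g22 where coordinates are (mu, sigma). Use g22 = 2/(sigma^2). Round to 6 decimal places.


For the 2-parameter normal family, the Fisher metric has:
  g11 = 1/sigma^2, g22 = 2/sigma^2.
sigma = 9, sigma^2 = 81.
g22 = 0.024691

0.024691


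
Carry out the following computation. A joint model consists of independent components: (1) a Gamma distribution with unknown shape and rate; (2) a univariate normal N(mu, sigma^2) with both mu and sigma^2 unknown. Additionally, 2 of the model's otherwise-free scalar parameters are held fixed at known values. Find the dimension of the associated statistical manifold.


The dimension of a statistical manifold equals the number of free
(independent) real parameters of the model. For a product of independent
blocks the parameter counts add.
- Gamma (shape, rate): 2.
- normal (mu, sigma^2): 2.
Total = 2 + 2 = 4.
2 parameter(s) fixed at known values: 4 - 2 = 2.
Dimension = 2

2


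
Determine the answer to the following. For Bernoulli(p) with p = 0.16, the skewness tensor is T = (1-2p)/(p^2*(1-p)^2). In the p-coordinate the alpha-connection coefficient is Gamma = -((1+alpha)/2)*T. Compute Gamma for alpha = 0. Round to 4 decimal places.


Skewness (Amari-Chentsov) tensor: T = (1-2p)/(p^2*(1-p)^2).
p = 0.16, 1-2p = 0.68, p^2 = 0.0256, (1-p)^2 = 0.7056.
T = 0.68/(0.0256 * 0.7056) = 37.645266.
In the p-coordinate, Gamma^(alpha) = Gamma^(0) - (alpha/2)*T with Gamma^(0) = (1/2)*g'(p) = -T/2,
so Gamma^(alpha) = -((1+alpha)/2)*T.
alpha = 0, -(1+alpha)/2 = -0.5.
Gamma = -0.5 * 37.645266 = -18.8226

-18.8226


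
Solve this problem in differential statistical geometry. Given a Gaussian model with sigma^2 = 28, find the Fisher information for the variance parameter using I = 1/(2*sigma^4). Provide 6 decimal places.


Fisher information for variance: I(sigma^2) = 1/(2*sigma^4).
sigma^2 = 28, so sigma^4 = 784.
I = 1/(2*784) = 1/1568 = 0.000638

0.000638


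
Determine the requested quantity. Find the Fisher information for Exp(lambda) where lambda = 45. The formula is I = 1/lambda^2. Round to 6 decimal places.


Fisher information for exponential: I(lambda) = 1/lambda^2.
lambda = 45, lambda^2 = 2025.
I = 1/2025 = 0.000494

0.000494


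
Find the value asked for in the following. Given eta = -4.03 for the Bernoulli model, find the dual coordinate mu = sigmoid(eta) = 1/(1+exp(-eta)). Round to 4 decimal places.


Dual coordinate (expectation parameter) for Bernoulli:
mu = 1/(1+exp(-eta)).
eta = -4.03.
exp(-eta) = exp(4.03) = 56.260911.
mu = 1/(1+56.260911) = 0.0175

0.0175


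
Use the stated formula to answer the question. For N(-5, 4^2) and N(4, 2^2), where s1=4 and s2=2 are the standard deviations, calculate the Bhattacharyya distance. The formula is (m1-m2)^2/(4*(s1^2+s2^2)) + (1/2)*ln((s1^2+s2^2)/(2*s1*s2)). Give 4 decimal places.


Bhattacharyya distance between two Gaussians:
DB = (m1-m2)^2/(4*(s1^2+s2^2)) + (1/2)*ln((s1^2+s2^2)/(2*s1*s2)).
(m1-m2)^2 = (-9)^2 = 81.
s1^2+s2^2 = 16 + 4 = 20.
term1 = 81/80 = 1.0125.
term2 = 0.5*ln(20/16.0) = 0.111572.
DB = 1.0125 + 0.111572 = 1.1241

1.1241


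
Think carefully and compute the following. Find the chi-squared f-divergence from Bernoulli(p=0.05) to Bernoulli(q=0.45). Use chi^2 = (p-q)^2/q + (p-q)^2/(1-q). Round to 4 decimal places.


Chi-squared divergence between Bernoulli distributions:
chi^2 = (p-q)^2/q + (p-q)^2/(1-q).
p = 0.05, q = 0.45, p-q = -0.4.
(p-q)^2 = 0.16.
term1 = 0.16/0.45 = 0.355556.
term2 = 0.16/0.55 = 0.290909.
chi^2 = 0.355556 + 0.290909 = 0.6465

0.6465


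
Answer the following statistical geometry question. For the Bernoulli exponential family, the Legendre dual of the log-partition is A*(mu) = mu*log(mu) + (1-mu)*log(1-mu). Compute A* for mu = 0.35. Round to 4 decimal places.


Legendre transform for Bernoulli:
A*(mu) = mu*log(mu) + (1-mu)*log(1-mu).
mu = 0.35, 1-mu = 0.65.
mu*log(mu) = 0.35*log(0.35) = -0.367438.
(1-mu)*log(1-mu) = 0.65*log(0.65) = -0.280009.
A* = -0.367438 + -0.280009 = -0.6474

-0.6474


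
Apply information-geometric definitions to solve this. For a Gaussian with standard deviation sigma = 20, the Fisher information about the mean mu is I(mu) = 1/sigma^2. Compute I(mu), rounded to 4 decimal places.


The Fisher information for the mean of a normal distribution is I(mu) = 1/sigma^2.
sigma = 20, so sigma^2 = 400.
I(mu) = 1/400 = 0.0025

0.0025


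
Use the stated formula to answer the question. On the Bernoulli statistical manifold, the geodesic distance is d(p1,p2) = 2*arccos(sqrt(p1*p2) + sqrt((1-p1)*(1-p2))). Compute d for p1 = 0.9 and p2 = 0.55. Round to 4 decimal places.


Geodesic distance on Bernoulli manifold:
d(p1,p2) = 2*arccos(sqrt(p1*p2) + sqrt((1-p1)*(1-p2))).
sqrt(p1*p2) = sqrt(0.9*0.55) = 0.703562.
sqrt((1-p1)*(1-p2)) = sqrt(0.1*0.45) = 0.212132.
arg = 0.703562 + 0.212132 = 0.915694.
d = 2*arccos(0.915694) = 0.8271

0.8271


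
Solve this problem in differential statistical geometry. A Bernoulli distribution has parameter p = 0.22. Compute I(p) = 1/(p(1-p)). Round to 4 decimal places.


For Bernoulli(p), Fisher information is I(p) = 1/(p*(1-p)).
p = 0.22, 1-p = 0.78.
p*(1-p) = 0.1716.
I(p) = 1/0.1716 = 5.8275

5.8275


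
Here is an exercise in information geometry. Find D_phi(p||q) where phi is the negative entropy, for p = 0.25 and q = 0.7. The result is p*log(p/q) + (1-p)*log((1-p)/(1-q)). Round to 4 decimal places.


Bregman divergence with negative entropy generator:
D = p*log(p/q) + (1-p)*log((1-p)/(1-q)).
p = 0.25, q = 0.7.
p*log(p/q) = 0.25*log(0.25/0.7) = -0.257405.
(1-p)*log((1-p)/(1-q)) = 0.75*log(0.75/0.3) = 0.687218.
D = -0.257405 + 0.687218 = 0.4298

0.4298


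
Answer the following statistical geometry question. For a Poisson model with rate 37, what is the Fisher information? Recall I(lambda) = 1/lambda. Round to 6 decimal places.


Fisher information for Poisson: I(lambda) = 1/lambda.
lambda = 37.
I(lambda) = 1/37 = 0.027027

0.027027


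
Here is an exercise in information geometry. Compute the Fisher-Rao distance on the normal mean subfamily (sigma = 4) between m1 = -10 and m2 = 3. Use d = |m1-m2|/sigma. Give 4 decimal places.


On the fixed-variance normal subfamily, geodesic distance = |m1-m2|/sigma.
|-10 - 3| = 13.
sigma = 4.
d = 13/4 = 3.2500

3.2500


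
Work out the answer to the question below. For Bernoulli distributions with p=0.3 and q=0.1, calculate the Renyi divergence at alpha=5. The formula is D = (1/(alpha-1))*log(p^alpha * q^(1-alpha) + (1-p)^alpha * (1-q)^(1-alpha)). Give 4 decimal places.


Renyi divergence of order alpha between Bernoulli distributions:
D = (1/(alpha-1))*log(p^alpha * q^(1-alpha) + (1-p)^alpha * (1-q)^(1-alpha)).
alpha = 5, p = 0.3, q = 0.1.
p^alpha * q^(1-alpha) = 0.3^5 * 0.1^-4 = 24.3.
(1-p)^alpha * (1-q)^(1-alpha) = 0.7^5 * 0.9^-4 = 0.256165.
sum = 24.3 + 0.256165 = 24.556165.
D = (1/4)*log(24.556165) = 0.8002

0.8002


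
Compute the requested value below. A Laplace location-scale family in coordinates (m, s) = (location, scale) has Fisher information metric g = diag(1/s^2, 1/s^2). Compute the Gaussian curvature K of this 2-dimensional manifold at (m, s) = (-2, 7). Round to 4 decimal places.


The metric has the form g = (A dm^2 + B ds^2)/s^2 with A = 1, B = 1.
Substitute u = sqrt(A/B)*m: g = B*(du^2 + ds^2)/s^2, i.e. B times the
Poincare upper half-plane metric, which has constant Gaussian curvature -1.
Scaling a 2D metric by a constant c divides the Gaussian curvature by c,
so K = -1/B = -1/(1) = -1.0000 everywhere (the point (m, s) = (-2, 7) is irrelevant:
the curvature is constant).
The requested Gaussian curvature is K = -1.0000.

-1.0000


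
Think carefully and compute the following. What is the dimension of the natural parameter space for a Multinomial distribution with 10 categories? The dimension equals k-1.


Exponential family dimension calculation:
For Multinomial with k=10 categories, dim = k-1 = 9.

9


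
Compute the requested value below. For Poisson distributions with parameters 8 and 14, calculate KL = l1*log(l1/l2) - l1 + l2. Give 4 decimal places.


KL divergence for Poisson:
KL = l1*log(l1/l2) - l1 + l2.
l1 = 8, l2 = 14.
log(8/14) = -0.559616.
l1*log(l1/l2) = 8 * -0.559616 = -4.476926.
KL = -4.476926 - 8 + 14 = 1.5231

1.5231


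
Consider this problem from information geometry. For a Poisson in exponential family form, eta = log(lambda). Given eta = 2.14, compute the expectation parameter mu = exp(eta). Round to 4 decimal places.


Expectation parameter for Poisson exponential family:
mu = exp(eta).
eta = 2.14.
mu = exp(2.14) = 8.4994

8.4994


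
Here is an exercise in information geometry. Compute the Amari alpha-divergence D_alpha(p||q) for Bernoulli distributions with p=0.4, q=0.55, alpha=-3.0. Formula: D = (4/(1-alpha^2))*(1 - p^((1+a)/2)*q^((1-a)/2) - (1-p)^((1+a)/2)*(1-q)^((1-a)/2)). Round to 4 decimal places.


Amari alpha-divergence:
D = (4/(1-alpha^2))*(1 - p^((1+a)/2)*q^((1-a)/2) - (1-p)^((1+a)/2)*(1-q)^((1-a)/2)).
alpha = -3.0, p = 0.4, q = 0.55.
e1 = (1+alpha)/2 = -1.0, e2 = (1-alpha)/2 = 2.0.
t1 = p^e1 * q^e2 = 0.4^-1.0 * 0.55^2.0 = 0.75625.
t2 = (1-p)^e1 * (1-q)^e2 = 0.6^-1.0 * 0.45^2.0 = 0.3375.
4/(1-alpha^2) = -0.5.
D = -0.5*(1 - 0.75625 - 0.3375) = 0.0469

0.0469


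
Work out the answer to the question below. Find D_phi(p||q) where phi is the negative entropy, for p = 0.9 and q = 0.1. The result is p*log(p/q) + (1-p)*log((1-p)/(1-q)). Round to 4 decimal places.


Bregman divergence with negative entropy generator:
D = p*log(p/q) + (1-p)*log((1-p)/(1-q)).
p = 0.9, q = 0.1.
p*log(p/q) = 0.9*log(0.9/0.1) = 1.977502.
(1-p)*log((1-p)/(1-q)) = 0.1*log(0.1/0.9) = -0.219722.
D = 1.977502 + -0.219722 = 1.7578

1.7578


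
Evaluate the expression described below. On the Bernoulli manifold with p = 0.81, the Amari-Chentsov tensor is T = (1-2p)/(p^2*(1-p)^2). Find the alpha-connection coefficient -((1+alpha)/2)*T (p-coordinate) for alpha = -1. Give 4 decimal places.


Skewness (Amari-Chentsov) tensor: T = (1-2p)/(p^2*(1-p)^2).
p = 0.81, 1-2p = -0.62, p^2 = 0.6561, (1-p)^2 = 0.0361.
T = -0.62/(0.6561 * 0.0361) = -26.176673.
In the p-coordinate, Gamma^(alpha) = Gamma^(0) - (alpha/2)*T with Gamma^(0) = (1/2)*g'(p) = -T/2,
so Gamma^(alpha) = -((1+alpha)/2)*T.
alpha = -1, -(1+alpha)/2 = 0.0.
Gamma = 0.0 * -26.176673 = 0.0000

0.0000
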